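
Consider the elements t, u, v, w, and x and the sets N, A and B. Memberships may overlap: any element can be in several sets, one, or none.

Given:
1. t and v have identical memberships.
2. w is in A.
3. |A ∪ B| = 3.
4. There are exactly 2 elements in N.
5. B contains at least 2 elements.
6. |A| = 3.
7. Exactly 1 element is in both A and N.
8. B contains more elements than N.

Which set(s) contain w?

w: A, B, N

From (2): w ∈ A.
Suppose w ∉ N: no assignment then satisfies all the clues, so w ∈ N.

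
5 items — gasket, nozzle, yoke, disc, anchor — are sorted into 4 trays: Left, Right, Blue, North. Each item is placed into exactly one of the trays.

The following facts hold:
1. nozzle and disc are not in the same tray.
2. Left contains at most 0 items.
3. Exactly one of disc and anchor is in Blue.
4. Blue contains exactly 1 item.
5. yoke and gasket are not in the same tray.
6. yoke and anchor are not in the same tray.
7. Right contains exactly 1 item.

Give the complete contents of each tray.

Left = {}; Right = {yoke}; Blue = {disc}; North = {anchor, gasket, nozzle}

(2): Left already has 0, so the rest are out.
Suppose gasket ∈ Right: no assignment then satisfies all the clues, so gasket ∉ Right.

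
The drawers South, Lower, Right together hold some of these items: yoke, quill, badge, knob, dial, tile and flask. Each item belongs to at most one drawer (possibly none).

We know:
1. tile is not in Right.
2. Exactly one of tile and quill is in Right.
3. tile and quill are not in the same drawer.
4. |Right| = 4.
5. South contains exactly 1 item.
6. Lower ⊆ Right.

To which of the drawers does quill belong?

quill: Right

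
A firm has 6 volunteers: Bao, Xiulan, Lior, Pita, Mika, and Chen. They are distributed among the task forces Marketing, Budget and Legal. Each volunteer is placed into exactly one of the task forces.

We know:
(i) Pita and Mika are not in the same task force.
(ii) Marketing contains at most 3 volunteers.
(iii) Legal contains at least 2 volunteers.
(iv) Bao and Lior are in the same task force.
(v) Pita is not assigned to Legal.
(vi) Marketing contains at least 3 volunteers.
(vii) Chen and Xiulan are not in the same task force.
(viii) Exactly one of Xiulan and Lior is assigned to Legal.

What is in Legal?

Legal = {Mika, Xiulan}

From (v): Pita ∉ Legal.
Suppose Bao ∈ Legal: no assignment then satisfies all the clues, so Bao ∉ Legal.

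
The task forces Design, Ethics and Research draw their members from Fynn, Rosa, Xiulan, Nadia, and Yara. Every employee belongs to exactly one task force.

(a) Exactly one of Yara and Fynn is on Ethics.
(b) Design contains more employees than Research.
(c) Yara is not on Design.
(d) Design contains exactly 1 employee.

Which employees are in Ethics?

Ethics = {Nadia, Rosa, Xiulan, Yara}

From (c): Yara ∉ Design.
Suppose Fynn ∈ Ethics: no assignment then satisfies all the clues, so Fynn ∉ Ethics.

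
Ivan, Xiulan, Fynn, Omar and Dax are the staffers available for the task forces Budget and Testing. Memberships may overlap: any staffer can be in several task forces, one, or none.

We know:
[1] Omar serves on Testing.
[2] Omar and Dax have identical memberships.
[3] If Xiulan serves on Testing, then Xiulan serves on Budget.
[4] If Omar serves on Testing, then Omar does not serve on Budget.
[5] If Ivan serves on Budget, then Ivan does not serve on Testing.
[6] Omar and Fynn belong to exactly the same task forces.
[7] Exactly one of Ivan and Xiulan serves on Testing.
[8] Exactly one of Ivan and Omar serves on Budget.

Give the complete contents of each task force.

From (1): Omar ∈ Testing.
(2): Dax matches Omar: Dax ∈ Testing.
(4): Omar ∉ Budget.
(6): Fynn matches Omar: Fynn ∉ Budget.
(6): Fynn matches Omar: Fynn ∈ Testing.
(8) (exactly one): Ivan ∈ Budget.
(2): Dax matches Omar: Dax ∉ Budget.
(5): Ivan ∉ Testing.
(7) (exactly one): Xiulan ∈ Testing.
(3): Xiulan ∈ Budget.

Budget = {Ivan, Xiulan}; Testing = {Dax, Fynn, Omar, Xiulan}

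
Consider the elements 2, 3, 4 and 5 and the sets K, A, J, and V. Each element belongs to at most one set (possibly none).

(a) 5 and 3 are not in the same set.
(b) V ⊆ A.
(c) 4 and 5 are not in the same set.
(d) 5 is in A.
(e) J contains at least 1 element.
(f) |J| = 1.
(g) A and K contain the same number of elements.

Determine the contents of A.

A = {5}

From (d): 5 ∈ A.
(a): 3 ∉ A.
(b) contrapositive: 3 ∉ V.
(c): 4 ∉ A.
(b) contrapositive: 4 ∉ V.
Suppose 2 ∈ A: no assignment then satisfies all the clues, so 2 ∉ A.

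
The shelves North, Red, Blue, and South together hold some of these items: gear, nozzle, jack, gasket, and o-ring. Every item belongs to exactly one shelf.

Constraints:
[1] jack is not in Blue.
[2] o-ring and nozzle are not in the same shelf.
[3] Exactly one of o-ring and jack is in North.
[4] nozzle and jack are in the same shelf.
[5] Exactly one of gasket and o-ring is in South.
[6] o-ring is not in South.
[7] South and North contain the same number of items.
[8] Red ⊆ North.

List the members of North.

North = {jack, nozzle}

From (1): jack ∉ Blue.
From (6): o-ring ∉ South.
(4): nozzle matches jack: nozzle ∉ Blue.
(5) (exactly one): gasket ∈ South.
Suppose gear ∈ North: no assignment then satisfies all the clues, so gear ∉ North.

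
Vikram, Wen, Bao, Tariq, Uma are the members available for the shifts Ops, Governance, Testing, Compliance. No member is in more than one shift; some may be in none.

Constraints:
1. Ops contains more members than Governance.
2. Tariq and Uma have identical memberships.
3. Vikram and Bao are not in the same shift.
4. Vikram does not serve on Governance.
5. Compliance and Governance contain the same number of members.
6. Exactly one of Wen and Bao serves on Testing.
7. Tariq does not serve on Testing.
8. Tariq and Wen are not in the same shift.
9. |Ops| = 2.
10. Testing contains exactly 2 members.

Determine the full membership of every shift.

Ops = {Tariq, Uma}; Governance = {}; Testing = {Vikram, Wen}; Compliance = {}

From (4): Vikram ∉ Governance.
From (7): Tariq ∉ Testing.
(2): Uma matches Tariq: Uma ∉ Testing.
Suppose Vikram ∈ Ops: no assignment then satisfies all the clues, so Vikram ∉ Ops.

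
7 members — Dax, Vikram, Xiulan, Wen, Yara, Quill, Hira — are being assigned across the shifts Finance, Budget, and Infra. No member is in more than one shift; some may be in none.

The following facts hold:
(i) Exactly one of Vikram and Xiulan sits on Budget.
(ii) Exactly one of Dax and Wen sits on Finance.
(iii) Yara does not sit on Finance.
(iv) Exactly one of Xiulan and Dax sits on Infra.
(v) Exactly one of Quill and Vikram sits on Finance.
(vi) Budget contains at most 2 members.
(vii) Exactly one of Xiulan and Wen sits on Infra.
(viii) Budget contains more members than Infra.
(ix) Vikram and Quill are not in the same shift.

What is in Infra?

Infra = {Xiulan}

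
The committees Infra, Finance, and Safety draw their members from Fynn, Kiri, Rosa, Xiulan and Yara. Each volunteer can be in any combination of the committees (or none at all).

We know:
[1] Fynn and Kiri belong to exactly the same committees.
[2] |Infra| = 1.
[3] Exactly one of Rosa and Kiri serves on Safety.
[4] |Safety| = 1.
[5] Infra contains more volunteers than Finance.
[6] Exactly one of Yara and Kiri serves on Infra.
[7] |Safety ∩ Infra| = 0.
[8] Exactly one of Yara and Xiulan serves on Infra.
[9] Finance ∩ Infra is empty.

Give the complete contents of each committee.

Infra = {Yara}; Finance = {}; Safety = {Rosa}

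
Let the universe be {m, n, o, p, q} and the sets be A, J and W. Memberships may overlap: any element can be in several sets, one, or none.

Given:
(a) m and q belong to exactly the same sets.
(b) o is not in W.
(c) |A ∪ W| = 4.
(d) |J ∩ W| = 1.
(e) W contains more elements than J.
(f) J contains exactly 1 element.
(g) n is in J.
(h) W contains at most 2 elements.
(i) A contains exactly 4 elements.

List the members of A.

A = {m, n, p, q}

From (b): o ∉ W.
From (g): n ∈ J.
(f): J already has 1, so the rest are out.
Suppose m ∉ A: no assignment then satisfies all the clues, so m ∈ A.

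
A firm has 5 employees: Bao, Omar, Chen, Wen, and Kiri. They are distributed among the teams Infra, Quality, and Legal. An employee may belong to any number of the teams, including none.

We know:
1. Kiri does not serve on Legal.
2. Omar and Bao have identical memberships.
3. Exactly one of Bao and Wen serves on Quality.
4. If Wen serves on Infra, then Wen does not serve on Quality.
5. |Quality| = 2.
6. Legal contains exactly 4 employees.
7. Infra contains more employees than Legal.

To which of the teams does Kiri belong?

Kiri: Infra

From (1): Kiri ∉ Legal.
(6): only 4 candidates remain for Legal, so all are in.
Suppose Kiri ∉ Infra: no assignment then satisfies all the clues, so Kiri ∈ Infra.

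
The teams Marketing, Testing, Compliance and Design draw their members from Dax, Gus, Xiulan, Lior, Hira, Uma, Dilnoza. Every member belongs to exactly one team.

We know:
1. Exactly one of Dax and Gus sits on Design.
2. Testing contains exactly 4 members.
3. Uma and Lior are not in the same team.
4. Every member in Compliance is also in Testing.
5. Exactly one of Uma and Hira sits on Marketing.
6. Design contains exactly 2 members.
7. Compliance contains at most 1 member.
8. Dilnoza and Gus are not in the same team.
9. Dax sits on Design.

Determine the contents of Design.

From (9): Dax ∈ Design.
(1) (exactly one): Gus ∉ Design.
Suppose Xiulan ∈ Design: no assignment then satisfies all the clues, so Xiulan ∉ Design.

Design = {Dax, Dilnoza}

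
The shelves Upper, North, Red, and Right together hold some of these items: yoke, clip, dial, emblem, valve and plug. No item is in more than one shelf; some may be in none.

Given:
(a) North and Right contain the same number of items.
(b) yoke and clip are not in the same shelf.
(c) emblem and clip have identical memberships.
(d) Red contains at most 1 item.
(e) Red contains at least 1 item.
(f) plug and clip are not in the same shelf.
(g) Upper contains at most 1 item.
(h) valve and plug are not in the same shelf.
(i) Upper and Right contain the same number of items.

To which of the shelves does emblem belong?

emblem: none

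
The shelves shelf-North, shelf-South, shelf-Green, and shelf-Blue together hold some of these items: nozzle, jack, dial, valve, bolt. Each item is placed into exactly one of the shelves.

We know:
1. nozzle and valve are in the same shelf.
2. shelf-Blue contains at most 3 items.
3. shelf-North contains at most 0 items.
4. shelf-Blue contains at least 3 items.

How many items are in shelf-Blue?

3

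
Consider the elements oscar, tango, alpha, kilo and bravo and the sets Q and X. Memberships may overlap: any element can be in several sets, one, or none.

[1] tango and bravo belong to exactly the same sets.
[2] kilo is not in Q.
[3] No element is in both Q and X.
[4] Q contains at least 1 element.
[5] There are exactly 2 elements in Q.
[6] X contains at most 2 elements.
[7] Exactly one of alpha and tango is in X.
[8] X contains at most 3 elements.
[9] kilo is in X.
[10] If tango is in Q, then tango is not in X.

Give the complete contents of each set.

Q = {bravo, tango}; X = {alpha, kilo}

From (2): kilo ∉ Q.
From (9): kilo ∈ X.
Suppose oscar ∈ Q: no assignment then satisfies all the clues, so oscar ∉ Q.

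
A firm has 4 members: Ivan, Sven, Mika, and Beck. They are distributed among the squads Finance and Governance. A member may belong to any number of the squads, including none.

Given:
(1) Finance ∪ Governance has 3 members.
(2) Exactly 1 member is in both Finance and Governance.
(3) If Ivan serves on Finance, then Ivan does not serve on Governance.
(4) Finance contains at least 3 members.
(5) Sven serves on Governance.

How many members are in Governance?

1

From (5): Sven ∈ Governance.
Suppose Ivan ∈ Governance: no assignment then satisfies all the clues, so Ivan ∉ Governance.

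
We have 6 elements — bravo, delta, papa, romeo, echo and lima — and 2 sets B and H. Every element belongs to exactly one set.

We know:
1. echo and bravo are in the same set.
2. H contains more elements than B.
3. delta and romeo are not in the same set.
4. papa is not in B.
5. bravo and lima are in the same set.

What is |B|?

1

From (4): papa ∉ B.
Only one set left: papa ∈ H.
Suppose bravo ∈ B: no assignment then satisfies all the clues, so bravo ∉ B.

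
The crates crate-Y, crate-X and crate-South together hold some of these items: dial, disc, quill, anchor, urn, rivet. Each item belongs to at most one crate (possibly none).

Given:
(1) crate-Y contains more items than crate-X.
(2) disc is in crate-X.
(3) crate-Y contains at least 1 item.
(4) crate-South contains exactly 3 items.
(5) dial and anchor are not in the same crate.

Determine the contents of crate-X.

From (2): disc ∈ crate-X.
Suppose dial ∈ crate-X: no assignment then satisfies all the clues, so dial ∉ crate-X.

crate-X = {disc}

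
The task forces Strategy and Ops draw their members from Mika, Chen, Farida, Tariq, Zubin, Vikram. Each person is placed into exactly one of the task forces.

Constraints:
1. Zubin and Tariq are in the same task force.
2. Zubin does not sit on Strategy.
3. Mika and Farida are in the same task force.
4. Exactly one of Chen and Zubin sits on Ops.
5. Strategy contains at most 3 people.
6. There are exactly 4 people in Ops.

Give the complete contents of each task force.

Strategy = {Chen, Vikram}; Ops = {Farida, Mika, Tariq, Zubin}

From (2): Zubin ∉ Strategy.
(1): Tariq matches Zubin: Tariq ∉ Strategy.
Only one task force left: Tariq ∈ Ops.
Only one task force left: Zubin ∈ Ops.
(4) (exactly one): Chen ∉ Ops.
Only one task force left: Chen ∈ Strategy.
Suppose Mika ∈ Strategy: no assignment then satisfies all the clues, so Mika ∉ Strategy.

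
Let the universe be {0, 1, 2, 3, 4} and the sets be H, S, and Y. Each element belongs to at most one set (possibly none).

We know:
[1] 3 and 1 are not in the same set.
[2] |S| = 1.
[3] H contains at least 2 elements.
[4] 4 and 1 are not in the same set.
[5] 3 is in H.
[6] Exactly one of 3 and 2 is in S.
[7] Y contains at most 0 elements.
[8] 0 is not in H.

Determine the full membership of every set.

H = {3, 4}; S = {2}; Y = {}

From (5): 3 ∈ H.
From (8): 0 ∉ H.
(1): 1 ∉ H.
(6) (exactly one): 2 ∈ S.
(7): Y already has 0, so the rest are out.
(2): S already has 1, so the rest are out.
(3): only 2 candidates remain for H, so all are in.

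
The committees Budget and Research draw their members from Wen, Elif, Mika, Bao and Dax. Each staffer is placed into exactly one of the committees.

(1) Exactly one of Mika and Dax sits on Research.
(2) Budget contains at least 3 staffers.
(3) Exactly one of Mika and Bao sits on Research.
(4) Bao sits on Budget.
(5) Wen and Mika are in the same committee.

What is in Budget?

Budget = {Bao, Dax, Elif}

From (4): Bao ∈ Budget.
(3) (exactly one): Mika ∈ Research.
(5): Wen matches Mika: Wen ∉ Budget.
(5): Wen matches Mika: Wen ∈ Research.
(1) (exactly one): Dax ∉ Research.
(2): only 3 candidates remain for Budget, so all are in.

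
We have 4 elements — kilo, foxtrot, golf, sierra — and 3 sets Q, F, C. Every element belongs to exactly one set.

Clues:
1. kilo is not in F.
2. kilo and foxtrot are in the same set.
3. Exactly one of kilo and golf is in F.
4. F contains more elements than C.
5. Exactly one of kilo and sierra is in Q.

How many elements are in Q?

2

From (1): kilo ∉ F.
(2): foxtrot matches kilo: foxtrot ∉ F.
(3) (exactly one): golf ∈ F.
Suppose kilo ∉ Q: no assignment then satisfies all the clues, so kilo ∈ Q.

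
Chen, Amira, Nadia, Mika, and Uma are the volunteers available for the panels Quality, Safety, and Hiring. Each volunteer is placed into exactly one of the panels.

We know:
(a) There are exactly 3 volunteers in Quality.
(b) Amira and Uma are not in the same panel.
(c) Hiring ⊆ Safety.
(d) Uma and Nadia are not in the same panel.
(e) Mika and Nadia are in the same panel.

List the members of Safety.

Safety = {Chen, Uma}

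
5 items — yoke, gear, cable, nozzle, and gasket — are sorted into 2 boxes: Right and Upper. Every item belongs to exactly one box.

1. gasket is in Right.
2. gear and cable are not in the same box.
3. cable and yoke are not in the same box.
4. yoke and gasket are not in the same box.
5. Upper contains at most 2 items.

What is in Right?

Right = {cable, gasket, nozzle}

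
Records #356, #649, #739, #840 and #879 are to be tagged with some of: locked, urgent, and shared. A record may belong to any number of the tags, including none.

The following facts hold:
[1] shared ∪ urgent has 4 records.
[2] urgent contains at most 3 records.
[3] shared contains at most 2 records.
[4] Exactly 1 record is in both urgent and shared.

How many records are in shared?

2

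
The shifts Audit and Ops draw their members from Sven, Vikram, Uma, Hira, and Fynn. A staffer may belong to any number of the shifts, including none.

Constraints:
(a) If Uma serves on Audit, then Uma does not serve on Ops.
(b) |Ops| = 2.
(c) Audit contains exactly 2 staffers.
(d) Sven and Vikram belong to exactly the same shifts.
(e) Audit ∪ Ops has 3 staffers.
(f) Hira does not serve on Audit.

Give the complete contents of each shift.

Audit = {Fynn, Uma}; Ops = {Fynn, Hira}

From (f): Hira ∉ Audit.
Suppose Sven ∈ Audit: no assignment then satisfies all the clues, so Sven ∉ Audit.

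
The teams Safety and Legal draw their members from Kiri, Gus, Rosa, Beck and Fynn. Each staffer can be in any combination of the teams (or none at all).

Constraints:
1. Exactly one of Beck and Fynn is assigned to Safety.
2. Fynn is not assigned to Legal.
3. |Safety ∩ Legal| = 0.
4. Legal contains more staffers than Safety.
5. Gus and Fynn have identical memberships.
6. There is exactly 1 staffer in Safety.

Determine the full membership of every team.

Safety = {Beck}; Legal = {Kiri, Rosa}

From (2): Fynn ∉ Legal.
(5): Gus matches Fynn: Gus ∉ Legal.
Suppose Kiri ∈ Safety: no assignment then satisfies all the clues, so Kiri ∉ Safety.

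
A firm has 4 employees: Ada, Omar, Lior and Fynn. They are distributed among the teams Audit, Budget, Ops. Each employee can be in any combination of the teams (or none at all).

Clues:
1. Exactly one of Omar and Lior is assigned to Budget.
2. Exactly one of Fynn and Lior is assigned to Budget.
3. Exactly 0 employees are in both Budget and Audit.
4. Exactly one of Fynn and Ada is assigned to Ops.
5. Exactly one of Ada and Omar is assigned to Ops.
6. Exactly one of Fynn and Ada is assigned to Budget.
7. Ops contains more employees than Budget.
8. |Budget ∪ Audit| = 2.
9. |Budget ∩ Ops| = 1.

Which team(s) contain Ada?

Ada: Budget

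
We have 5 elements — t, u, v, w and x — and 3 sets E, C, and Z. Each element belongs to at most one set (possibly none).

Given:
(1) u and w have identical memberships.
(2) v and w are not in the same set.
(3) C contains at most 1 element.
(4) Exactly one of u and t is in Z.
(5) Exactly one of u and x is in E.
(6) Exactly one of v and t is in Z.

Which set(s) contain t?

t: Z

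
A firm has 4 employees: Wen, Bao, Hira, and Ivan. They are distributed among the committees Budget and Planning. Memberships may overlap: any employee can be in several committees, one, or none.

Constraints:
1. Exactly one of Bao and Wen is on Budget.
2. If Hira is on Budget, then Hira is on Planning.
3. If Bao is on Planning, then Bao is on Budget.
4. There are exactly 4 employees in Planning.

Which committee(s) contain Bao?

Bao: Budget, Planning

(4): only 4 candidates remain for Planning, so all are in.
(3): Bao ∈ Budget.
(1) (exactly one): Wen ∉ Budget.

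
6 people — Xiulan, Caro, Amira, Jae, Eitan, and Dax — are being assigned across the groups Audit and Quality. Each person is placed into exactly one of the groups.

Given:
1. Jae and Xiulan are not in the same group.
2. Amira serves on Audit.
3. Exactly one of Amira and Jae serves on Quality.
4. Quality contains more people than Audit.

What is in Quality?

Quality = {Caro, Dax, Eitan, Jae}

From (2): Amira ∈ Audit.
(3) (exactly one): Jae ∈ Quality.
(1): Xiulan ∉ Quality.
Only one group left: Xiulan ∈ Audit.
Suppose Caro ∉ Quality: no assignment then satisfies all the clues, so Caro ∈ Quality.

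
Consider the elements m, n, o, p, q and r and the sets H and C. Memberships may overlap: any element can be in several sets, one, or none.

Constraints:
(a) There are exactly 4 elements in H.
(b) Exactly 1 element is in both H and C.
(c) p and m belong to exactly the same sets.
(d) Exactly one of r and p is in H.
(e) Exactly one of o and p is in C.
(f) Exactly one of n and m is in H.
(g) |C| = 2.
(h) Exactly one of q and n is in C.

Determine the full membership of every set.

H = {m, o, p, q}; C = {n, o}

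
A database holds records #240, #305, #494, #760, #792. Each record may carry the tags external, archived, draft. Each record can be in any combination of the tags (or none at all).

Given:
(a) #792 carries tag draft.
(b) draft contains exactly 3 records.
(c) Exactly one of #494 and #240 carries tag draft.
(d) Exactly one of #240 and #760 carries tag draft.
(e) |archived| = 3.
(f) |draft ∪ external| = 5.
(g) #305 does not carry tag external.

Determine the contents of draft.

draft = {#240, #305, #792}

From (a): #792 ∈ draft.
From (g): #305 ∉ external.
Suppose #240 ∉ draft: no assignment then satisfies all the clues, so #240 ∈ draft.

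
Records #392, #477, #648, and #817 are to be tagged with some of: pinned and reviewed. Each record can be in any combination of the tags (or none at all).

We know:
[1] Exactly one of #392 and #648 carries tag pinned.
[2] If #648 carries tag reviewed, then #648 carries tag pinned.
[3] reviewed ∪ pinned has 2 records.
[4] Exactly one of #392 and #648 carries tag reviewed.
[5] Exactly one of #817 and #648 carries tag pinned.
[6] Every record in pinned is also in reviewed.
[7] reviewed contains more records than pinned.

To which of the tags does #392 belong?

#392: none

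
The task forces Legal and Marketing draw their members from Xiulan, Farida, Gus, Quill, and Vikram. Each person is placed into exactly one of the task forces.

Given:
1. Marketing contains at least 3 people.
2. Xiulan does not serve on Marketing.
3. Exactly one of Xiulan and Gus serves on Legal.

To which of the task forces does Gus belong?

Gus: Marketing

From (2): Xiulan ∉ Marketing.
Only one task force left: Xiulan ∈ Legal.
(3) (exactly one): Gus ∉ Legal.
Only one task force left: Gus ∈ Marketing.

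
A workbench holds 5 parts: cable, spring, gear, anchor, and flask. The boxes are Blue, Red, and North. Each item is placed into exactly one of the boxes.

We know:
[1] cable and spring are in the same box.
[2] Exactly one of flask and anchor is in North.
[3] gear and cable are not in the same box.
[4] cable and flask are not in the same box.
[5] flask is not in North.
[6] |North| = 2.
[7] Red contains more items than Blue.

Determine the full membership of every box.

From (5): flask ∉ North.
(2) (exactly one): anchor ∈ North.
Suppose cable ∈ Blue: no assignment then satisfies all the clues, so cable ∉ Blue.

Blue = {flask}; Red = {cable, spring}; North = {anchor, gear}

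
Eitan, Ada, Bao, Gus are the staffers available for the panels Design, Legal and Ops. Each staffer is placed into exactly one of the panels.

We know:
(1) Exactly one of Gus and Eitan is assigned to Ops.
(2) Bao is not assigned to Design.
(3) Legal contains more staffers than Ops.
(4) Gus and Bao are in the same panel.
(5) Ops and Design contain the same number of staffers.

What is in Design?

Design = {Ada}

From (2): Bao ∉ Design.
(4): Gus matches Bao: Gus ∉ Design.
Suppose Eitan ∈ Design: no assignment then satisfies all the clues, so Eitan ∉ Design.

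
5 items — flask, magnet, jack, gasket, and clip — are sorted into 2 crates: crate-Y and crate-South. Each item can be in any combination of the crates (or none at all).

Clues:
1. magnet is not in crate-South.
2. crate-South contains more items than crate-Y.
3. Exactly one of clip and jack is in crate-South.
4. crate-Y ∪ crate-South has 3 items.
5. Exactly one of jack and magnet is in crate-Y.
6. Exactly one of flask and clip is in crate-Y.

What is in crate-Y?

crate-Y = {flask, jack}

From (1): magnet ∉ crate-South.
Suppose flask ∉ crate-Y: no assignment then satisfies all the clues, so flask ∈ crate-Y.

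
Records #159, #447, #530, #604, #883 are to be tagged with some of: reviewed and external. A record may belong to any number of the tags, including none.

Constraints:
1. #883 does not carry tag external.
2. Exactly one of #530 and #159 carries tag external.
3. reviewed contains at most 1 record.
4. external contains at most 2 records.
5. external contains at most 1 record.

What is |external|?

From (1): #883 ∉ external.
Suppose #447 ∈ external: no assignment then satisfies all the clues, so #447 ∉ external.

1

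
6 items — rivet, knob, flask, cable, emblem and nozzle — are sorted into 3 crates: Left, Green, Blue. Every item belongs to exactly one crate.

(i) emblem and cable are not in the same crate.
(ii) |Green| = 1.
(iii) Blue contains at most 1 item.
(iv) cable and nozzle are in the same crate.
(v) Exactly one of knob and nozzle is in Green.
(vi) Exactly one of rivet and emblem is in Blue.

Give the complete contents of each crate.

Left = {cable, flask, nozzle, rivet}; Green = {knob}; Blue = {emblem}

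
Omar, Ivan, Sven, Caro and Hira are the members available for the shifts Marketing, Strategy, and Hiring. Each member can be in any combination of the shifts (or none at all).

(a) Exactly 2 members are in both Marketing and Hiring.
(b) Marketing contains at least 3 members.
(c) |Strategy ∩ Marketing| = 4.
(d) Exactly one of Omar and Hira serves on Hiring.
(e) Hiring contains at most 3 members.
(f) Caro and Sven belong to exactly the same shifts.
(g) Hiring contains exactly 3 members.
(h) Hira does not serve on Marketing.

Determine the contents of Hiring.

From (h): Hira ∉ Marketing.
Suppose Omar ∈ Hiring: no assignment then satisfies all the clues, so Omar ∉ Hiring.

Hiring = {Caro, Hira, Sven}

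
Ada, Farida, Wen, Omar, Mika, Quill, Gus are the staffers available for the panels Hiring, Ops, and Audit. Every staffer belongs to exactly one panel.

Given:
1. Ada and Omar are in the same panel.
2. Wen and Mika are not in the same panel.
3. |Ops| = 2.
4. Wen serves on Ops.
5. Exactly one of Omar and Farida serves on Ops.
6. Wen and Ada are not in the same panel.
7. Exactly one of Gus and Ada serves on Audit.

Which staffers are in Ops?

From (4): Wen ∈ Ops.
(2): Mika ∉ Ops.
(6): Ada ∉ Ops.
(1): Omar matches Ada: Omar ∉ Ops.
(5) (exactly one): Farida ∈ Ops.
(3): Ops already has 2, so the rest are out.

Ops = {Farida, Wen}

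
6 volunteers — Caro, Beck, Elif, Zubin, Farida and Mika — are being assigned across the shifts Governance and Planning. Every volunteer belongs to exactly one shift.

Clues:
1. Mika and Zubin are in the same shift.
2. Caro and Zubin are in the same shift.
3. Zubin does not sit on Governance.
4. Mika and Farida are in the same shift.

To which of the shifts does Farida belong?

Farida: Planning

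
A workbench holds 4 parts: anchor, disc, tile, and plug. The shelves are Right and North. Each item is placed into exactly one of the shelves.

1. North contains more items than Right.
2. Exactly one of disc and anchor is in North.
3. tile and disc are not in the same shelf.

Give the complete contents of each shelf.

Right = {disc}; North = {anchor, plug, tile}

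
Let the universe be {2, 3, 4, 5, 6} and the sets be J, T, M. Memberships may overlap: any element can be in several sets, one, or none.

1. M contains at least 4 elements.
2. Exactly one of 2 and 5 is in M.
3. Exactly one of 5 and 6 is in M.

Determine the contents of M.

M = {2, 3, 4, 6}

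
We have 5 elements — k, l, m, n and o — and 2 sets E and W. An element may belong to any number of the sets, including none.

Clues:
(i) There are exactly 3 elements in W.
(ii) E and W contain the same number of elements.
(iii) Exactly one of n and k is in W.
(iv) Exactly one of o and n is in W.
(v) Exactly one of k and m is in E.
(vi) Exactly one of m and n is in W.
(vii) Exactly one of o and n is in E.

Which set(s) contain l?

l: E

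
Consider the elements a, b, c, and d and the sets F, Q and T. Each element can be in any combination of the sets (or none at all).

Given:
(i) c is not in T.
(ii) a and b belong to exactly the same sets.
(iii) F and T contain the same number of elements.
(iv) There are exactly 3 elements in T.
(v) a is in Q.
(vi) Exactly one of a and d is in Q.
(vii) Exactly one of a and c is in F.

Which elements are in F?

From (i): c ∉ T.
From (v): a ∈ Q.
(ii): b matches a: b ∈ Q.
(iv): only 3 candidates remain for T, so all are in.
(vi) (exactly one): d ∉ Q.
Suppose a ∉ F: no assignment then satisfies all the clues, so a ∈ F.

F = {a, b, d}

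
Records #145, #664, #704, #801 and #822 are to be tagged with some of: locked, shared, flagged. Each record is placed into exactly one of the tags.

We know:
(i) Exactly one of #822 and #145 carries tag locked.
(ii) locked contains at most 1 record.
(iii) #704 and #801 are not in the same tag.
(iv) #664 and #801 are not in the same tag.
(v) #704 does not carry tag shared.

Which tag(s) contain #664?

#664: flagged

From (v): #704 ∉ shared.
Suppose #664 ∈ locked: no assignment then satisfies all the clues, so #664 ∉ locked.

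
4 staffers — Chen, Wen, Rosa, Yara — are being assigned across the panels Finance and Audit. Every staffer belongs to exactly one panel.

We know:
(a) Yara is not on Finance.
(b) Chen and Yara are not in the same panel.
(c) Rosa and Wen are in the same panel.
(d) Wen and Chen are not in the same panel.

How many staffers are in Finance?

1

From (a): Yara ∉ Finance.
Only one panel left: Yara ∈ Audit.
(b): Chen ∉ Audit.
Only one panel left: Chen ∈ Finance.
(d): Wen ∉ Finance.
Only one panel left: Wen ∈ Audit.
(c): Rosa matches Wen: Rosa ∉ Finance.
(c): Rosa matches Wen: Rosa ∈ Audit.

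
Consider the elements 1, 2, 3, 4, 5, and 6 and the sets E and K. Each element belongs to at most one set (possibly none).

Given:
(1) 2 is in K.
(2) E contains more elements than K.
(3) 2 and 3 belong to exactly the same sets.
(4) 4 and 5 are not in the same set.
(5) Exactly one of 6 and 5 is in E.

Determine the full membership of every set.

E = {1, 4, 6}; K = {2, 3}

From (1): 2 ∈ K.
(3): 3 matches 2: 3 ∉ E.
(3): 3 matches 2: 3 ∈ K.
Suppose 1 ∉ E: no assignment then satisfies all the clues, so 1 ∈ E.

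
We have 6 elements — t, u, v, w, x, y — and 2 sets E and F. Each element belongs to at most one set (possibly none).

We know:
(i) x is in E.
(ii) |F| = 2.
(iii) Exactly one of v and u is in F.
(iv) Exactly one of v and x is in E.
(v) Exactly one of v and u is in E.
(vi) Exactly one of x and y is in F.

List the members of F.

F = {v, y}

From (i): x ∈ E.
(iv) (exactly one): v ∉ E.
(v) (exactly one): u ∈ E.
(vi) (exactly one): y ∈ F.
(iii) (exactly one): v ∈ F.
(ii): F already has 2, so the rest are out.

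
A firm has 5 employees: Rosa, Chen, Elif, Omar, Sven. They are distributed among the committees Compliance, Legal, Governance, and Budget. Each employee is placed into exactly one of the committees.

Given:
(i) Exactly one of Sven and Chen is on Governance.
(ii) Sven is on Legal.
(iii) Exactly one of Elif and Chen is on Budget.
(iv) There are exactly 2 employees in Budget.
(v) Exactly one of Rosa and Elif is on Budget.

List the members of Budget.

Budget = {Elif, Omar}

From (ii): Sven ∈ Legal.
(i) (exactly one): Chen ∈ Governance.
(iii) (exactly one): Elif ∈ Budget.
(v) (exactly one): Rosa ∉ Budget.
(iv): only 2 candidates remain for Budget, so all are in.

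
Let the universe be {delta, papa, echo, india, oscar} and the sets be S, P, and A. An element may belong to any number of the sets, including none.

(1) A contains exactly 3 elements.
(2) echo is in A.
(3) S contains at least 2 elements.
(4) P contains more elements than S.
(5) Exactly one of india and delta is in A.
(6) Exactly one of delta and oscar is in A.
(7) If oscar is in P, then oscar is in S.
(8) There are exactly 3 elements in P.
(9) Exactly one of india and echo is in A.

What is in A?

From (2): echo ∈ A.
(9) (exactly one): india ∉ A.
(5) (exactly one): delta ∈ A.
(6) (exactly one): oscar ∉ A.
(1): only 3 candidates remain for A, so all are in.

A = {delta, echo, papa}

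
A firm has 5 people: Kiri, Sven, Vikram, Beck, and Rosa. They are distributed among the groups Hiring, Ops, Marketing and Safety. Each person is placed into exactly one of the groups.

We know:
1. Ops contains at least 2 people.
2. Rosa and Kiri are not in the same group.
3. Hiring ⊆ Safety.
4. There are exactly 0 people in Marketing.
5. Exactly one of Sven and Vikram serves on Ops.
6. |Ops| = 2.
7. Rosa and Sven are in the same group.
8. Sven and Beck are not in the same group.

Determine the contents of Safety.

Safety = {Beck, Kiri, Vikram}

(4): Marketing already has 0, so the rest are out.
Suppose Kiri ∉ Safety: no assignment then satisfies all the clues, so Kiri ∈ Safety.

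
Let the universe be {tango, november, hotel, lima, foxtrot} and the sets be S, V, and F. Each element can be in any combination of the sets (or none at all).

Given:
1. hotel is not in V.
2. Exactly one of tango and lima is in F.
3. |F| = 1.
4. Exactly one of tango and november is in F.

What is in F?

F = {tango}

From (1): hotel ∉ V.
Suppose tango ∉ F: no assignment then satisfies all the clues, so tango ∈ F.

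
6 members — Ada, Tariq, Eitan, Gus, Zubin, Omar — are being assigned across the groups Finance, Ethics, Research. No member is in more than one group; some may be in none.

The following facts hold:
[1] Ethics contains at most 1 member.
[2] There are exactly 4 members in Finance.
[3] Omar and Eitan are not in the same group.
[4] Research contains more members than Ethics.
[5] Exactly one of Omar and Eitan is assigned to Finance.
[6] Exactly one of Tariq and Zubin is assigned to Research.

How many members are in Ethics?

0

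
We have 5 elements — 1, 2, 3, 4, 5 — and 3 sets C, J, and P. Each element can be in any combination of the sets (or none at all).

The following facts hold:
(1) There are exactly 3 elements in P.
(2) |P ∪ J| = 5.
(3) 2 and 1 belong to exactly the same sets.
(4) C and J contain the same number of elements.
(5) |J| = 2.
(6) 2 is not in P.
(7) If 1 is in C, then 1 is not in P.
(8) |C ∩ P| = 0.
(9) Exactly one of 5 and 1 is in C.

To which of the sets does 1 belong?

1: C, J

From (6): 2 ∉ P.
(3): 1 matches 2: 1 ∉ P.
(1): only 3 candidates remain for P, so all are in.
Suppose 1 ∉ C: no assignment then satisfies all the clues, so 1 ∈ C.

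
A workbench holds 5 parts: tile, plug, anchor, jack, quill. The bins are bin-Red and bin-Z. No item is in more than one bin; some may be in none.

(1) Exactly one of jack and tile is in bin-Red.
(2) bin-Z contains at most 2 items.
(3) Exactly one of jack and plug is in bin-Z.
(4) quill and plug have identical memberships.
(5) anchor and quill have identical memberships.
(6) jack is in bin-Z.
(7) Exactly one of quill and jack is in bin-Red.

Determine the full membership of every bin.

bin-Red = {anchor, plug, quill, tile}; bin-Z = {jack}

From (6): jack ∈ bin-Z.
(1) (exactly one): tile ∈ bin-Red.
(3) (exactly one): plug ∉ bin-Z.
(4): quill matches plug: quill ∉ bin-Z.
(5): anchor matches quill: anchor ∉ bin-Z.
(7) (exactly one): quill ∈ bin-Red.
(4): plug matches quill: plug ∈ bin-Red.
(5): anchor matches quill: anchor ∈ bin-Red.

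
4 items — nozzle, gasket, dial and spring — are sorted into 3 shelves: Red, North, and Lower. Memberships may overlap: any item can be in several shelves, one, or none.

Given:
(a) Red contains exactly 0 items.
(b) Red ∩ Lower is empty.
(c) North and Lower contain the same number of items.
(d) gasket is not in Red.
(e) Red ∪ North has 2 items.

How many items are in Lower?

2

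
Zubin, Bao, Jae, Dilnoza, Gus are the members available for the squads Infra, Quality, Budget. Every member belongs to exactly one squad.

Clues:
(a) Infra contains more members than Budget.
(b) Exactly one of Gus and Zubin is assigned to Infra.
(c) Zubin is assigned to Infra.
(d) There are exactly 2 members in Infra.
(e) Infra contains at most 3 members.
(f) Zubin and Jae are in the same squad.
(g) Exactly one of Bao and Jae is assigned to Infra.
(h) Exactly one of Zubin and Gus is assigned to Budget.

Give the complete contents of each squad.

Infra = {Jae, Zubin}; Quality = {Bao, Dilnoza}; Budget = {Gus}

From (c): Zubin ∈ Infra.
(b) (exactly one): Gus ∉ Infra.
(f): Jae matches Zubin: Jae ∈ Infra.
(g) (exactly one): Bao ∉ Infra.
(h) (exactly one): Gus ∈ Budget.
(d): Infra already has 2, so the rest are out.
Suppose Bao ∉ Quality: no assignment then satisfies all the clues, so Bao ∈ Quality.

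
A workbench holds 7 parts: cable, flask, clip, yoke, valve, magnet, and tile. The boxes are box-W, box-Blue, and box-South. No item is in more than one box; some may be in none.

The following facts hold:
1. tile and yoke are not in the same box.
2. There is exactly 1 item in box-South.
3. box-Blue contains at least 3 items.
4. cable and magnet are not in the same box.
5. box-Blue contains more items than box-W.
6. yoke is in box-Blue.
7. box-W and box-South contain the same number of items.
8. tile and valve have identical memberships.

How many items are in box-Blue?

3

From (6): yoke ∈ box-Blue.
(1): tile ∉ box-Blue.
(8): valve matches tile: valve ∉ box-Blue.
Suppose valve ∈ box-W: no assignment then satisfies all the clues, so valve ∉ box-W.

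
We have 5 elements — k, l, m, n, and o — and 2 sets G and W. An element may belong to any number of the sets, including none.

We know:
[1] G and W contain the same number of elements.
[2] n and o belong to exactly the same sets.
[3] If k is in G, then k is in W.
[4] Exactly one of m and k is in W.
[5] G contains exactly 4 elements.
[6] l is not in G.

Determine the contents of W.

W = {k, l, n, o}

From (6): l ∉ G.
(5): only 4 candidates remain for G, so all are in.
(3): k ∈ W.
(4) (exactly one): m ∉ W.
Suppose l ∉ W: no assignment then satisfies all the clues, so l ∈ W.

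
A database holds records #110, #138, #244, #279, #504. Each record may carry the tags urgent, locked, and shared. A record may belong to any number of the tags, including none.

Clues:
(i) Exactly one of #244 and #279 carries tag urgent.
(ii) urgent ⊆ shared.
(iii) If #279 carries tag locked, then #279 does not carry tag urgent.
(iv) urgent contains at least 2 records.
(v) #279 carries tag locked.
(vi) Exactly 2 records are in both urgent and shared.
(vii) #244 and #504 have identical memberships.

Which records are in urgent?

urgent = {#244, #504}

From (v): #279 ∈ locked.
(iii): #279 ∉ urgent.
(i) (exactly one): #244 ∈ urgent.
(ii) with #244 ∈ urgent: #244 ∈ shared.
(vii): #504 matches #244: #504 ∈ urgent.
(vii): #504 matches #244: #504 ∈ shared.
Suppose #110 ∈ urgent: no assignment then satisfies all the clues, so #110 ∉ urgent.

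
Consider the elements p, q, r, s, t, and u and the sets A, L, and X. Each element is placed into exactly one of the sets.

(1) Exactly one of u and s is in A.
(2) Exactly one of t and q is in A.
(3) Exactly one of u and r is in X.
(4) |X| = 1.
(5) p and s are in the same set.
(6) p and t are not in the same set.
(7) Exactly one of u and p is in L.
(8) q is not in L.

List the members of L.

L = {t, u}

From (8): q ∉ L.
Suppose p ∈ L: no assignment then satisfies all the clues, so p ∉ L.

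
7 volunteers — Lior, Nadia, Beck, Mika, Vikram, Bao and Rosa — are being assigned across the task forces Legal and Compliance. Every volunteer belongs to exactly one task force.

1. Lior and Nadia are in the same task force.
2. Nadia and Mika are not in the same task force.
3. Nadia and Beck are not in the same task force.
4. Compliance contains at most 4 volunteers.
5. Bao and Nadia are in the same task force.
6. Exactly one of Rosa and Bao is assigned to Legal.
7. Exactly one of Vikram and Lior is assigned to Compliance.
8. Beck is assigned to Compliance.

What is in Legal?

Legal = {Bao, Lior, Nadia}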